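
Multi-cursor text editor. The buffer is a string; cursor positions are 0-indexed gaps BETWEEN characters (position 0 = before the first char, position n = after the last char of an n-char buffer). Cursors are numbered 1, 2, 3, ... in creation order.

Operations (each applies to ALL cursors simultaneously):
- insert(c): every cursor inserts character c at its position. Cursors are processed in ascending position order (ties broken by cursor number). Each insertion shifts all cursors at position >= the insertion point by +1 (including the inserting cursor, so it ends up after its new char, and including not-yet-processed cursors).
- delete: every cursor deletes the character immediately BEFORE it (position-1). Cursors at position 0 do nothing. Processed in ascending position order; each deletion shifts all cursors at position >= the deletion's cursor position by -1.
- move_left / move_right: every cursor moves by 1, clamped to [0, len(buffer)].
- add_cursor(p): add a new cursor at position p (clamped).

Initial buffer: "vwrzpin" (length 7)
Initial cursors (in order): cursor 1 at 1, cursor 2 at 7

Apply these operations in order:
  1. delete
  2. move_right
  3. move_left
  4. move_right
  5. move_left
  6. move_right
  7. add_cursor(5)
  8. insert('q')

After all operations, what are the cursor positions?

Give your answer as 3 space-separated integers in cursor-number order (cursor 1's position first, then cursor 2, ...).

After op 1 (delete): buffer="wrzpi" (len 5), cursors c1@0 c2@5, authorship .....
After op 2 (move_right): buffer="wrzpi" (len 5), cursors c1@1 c2@5, authorship .....
After op 3 (move_left): buffer="wrzpi" (len 5), cursors c1@0 c2@4, authorship .....
After op 4 (move_right): buffer="wrzpi" (len 5), cursors c1@1 c2@5, authorship .....
After op 5 (move_left): buffer="wrzpi" (len 5), cursors c1@0 c2@4, authorship .....
After op 6 (move_right): buffer="wrzpi" (len 5), cursors c1@1 c2@5, authorship .....
After op 7 (add_cursor(5)): buffer="wrzpi" (len 5), cursors c1@1 c2@5 c3@5, authorship .....
After op 8 (insert('q')): buffer="wqrzpiqq" (len 8), cursors c1@2 c2@8 c3@8, authorship .1....23

Answer: 2 8 8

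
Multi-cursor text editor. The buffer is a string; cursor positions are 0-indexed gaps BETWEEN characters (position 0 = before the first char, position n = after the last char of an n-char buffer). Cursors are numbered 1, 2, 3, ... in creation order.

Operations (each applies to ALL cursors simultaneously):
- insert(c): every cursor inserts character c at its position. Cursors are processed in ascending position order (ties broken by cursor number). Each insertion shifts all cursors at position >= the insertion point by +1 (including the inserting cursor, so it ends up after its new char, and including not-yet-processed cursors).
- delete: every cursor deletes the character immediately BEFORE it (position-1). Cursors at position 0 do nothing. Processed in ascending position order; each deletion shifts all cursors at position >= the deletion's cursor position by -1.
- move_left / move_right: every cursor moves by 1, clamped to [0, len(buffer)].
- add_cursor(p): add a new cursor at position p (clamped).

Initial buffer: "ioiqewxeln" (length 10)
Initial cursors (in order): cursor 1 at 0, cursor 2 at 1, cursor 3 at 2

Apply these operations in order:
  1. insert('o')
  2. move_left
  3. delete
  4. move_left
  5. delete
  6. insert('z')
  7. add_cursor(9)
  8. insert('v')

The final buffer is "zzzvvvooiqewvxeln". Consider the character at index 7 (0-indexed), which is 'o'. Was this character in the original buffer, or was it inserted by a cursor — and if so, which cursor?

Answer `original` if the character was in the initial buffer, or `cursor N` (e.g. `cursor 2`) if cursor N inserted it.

Answer: cursor 3

Derivation:
After op 1 (insert('o')): buffer="oioooiqewxeln" (len 13), cursors c1@1 c2@3 c3@5, authorship 1.2.3........
After op 2 (move_left): buffer="oioooiqewxeln" (len 13), cursors c1@0 c2@2 c3@4, authorship 1.2.3........
After op 3 (delete): buffer="oooiqewxeln" (len 11), cursors c1@0 c2@1 c3@2, authorship 123........
After op 4 (move_left): buffer="oooiqewxeln" (len 11), cursors c1@0 c2@0 c3@1, authorship 123........
After op 5 (delete): buffer="ooiqewxeln" (len 10), cursors c1@0 c2@0 c3@0, authorship 23........
After op 6 (insert('z')): buffer="zzzooiqewxeln" (len 13), cursors c1@3 c2@3 c3@3, authorship 12323........
After op 7 (add_cursor(9)): buffer="zzzooiqewxeln" (len 13), cursors c1@3 c2@3 c3@3 c4@9, authorship 12323........
After op 8 (insert('v')): buffer="zzzvvvooiqewvxeln" (len 17), cursors c1@6 c2@6 c3@6 c4@13, authorship 12312323....4....
Authorship (.=original, N=cursor N): 1 2 3 1 2 3 2 3 . . . . 4 . . . .
Index 7: author = 3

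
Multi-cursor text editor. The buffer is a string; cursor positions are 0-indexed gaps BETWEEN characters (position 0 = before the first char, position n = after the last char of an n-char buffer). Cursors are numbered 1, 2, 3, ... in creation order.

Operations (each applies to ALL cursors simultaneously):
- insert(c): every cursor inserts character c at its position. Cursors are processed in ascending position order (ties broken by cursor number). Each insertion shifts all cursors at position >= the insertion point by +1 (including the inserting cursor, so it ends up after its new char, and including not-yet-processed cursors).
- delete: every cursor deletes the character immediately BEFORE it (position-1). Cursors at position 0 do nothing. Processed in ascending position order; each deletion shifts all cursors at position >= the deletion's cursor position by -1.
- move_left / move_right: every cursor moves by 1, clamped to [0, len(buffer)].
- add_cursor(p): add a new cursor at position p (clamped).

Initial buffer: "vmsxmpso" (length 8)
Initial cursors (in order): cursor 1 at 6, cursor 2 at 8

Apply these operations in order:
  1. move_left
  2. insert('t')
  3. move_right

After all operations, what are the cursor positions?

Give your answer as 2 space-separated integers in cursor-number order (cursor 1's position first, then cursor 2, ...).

After op 1 (move_left): buffer="vmsxmpso" (len 8), cursors c1@5 c2@7, authorship ........
After op 2 (insert('t')): buffer="vmsxmtpsto" (len 10), cursors c1@6 c2@9, authorship .....1..2.
After op 3 (move_right): buffer="vmsxmtpsto" (len 10), cursors c1@7 c2@10, authorship .....1..2.

Answer: 7 10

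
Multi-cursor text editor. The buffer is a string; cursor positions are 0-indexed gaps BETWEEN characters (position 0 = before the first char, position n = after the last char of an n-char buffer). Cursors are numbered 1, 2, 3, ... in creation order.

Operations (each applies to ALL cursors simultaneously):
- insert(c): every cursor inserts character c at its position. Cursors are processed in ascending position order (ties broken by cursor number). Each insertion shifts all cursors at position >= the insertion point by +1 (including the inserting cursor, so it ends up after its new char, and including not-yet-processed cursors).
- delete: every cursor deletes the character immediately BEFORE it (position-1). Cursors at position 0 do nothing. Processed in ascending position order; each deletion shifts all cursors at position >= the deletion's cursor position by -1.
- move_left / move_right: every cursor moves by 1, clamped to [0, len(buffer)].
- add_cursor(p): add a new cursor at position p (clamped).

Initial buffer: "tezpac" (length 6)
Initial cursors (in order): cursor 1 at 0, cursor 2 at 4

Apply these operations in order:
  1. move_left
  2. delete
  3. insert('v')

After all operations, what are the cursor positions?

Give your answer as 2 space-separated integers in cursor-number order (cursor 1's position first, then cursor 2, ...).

After op 1 (move_left): buffer="tezpac" (len 6), cursors c1@0 c2@3, authorship ......
After op 2 (delete): buffer="tepac" (len 5), cursors c1@0 c2@2, authorship .....
After op 3 (insert('v')): buffer="vtevpac" (len 7), cursors c1@1 c2@4, authorship 1..2...

Answer: 1 4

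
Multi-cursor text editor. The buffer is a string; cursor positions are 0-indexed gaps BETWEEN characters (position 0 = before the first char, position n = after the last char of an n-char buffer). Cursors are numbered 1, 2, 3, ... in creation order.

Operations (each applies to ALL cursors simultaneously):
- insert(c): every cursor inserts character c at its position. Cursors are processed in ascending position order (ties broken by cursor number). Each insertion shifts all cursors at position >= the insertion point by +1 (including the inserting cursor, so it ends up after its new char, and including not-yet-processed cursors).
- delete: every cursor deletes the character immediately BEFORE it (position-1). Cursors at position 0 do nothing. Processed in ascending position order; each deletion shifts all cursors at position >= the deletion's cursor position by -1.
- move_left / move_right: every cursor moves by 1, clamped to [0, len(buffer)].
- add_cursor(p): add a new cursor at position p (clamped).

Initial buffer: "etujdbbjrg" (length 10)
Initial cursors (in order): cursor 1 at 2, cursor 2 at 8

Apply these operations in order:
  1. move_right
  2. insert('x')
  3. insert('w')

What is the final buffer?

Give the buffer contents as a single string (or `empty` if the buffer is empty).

After op 1 (move_right): buffer="etujdbbjrg" (len 10), cursors c1@3 c2@9, authorship ..........
After op 2 (insert('x')): buffer="etuxjdbbjrxg" (len 12), cursors c1@4 c2@11, authorship ...1......2.
After op 3 (insert('w')): buffer="etuxwjdbbjrxwg" (len 14), cursors c1@5 c2@13, authorship ...11......22.

Answer: etuxwjdbbjrxwg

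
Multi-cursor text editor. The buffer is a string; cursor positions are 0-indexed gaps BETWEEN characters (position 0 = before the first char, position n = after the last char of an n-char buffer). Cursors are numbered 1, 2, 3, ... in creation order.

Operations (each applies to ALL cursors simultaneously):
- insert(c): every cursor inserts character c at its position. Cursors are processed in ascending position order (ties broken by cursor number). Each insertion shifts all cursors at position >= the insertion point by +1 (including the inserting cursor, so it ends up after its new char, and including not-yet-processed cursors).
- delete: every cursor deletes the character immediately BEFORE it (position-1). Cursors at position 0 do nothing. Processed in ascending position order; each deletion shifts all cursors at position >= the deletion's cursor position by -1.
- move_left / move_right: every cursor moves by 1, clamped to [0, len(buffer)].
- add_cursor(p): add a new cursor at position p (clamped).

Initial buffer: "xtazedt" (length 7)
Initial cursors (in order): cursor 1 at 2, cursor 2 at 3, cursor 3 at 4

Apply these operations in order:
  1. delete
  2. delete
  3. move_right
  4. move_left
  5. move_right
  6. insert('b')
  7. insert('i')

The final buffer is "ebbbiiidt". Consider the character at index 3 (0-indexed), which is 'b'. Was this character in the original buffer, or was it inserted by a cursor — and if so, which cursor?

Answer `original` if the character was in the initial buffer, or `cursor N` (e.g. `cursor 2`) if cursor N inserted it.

After op 1 (delete): buffer="xedt" (len 4), cursors c1@1 c2@1 c3@1, authorship ....
After op 2 (delete): buffer="edt" (len 3), cursors c1@0 c2@0 c3@0, authorship ...
After op 3 (move_right): buffer="edt" (len 3), cursors c1@1 c2@1 c3@1, authorship ...
After op 4 (move_left): buffer="edt" (len 3), cursors c1@0 c2@0 c3@0, authorship ...
After op 5 (move_right): buffer="edt" (len 3), cursors c1@1 c2@1 c3@1, authorship ...
After op 6 (insert('b')): buffer="ebbbdt" (len 6), cursors c1@4 c2@4 c3@4, authorship .123..
After op 7 (insert('i')): buffer="ebbbiiidt" (len 9), cursors c1@7 c2@7 c3@7, authorship .123123..
Authorship (.=original, N=cursor N): . 1 2 3 1 2 3 . .
Index 3: author = 3

Answer: cursor 3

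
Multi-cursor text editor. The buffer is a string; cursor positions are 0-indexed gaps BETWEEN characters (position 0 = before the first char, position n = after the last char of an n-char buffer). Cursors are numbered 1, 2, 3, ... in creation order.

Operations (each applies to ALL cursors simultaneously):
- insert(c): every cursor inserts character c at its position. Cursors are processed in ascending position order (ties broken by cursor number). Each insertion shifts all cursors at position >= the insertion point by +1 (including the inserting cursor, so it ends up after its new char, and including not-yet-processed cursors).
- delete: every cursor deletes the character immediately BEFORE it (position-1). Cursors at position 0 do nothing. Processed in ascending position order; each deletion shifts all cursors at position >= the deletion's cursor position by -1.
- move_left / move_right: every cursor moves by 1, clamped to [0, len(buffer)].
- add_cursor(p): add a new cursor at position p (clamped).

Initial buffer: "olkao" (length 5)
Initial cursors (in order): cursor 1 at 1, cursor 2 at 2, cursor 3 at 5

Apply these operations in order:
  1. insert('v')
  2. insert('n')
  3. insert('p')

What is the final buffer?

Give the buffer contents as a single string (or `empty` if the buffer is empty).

After op 1 (insert('v')): buffer="ovlvkaov" (len 8), cursors c1@2 c2@4 c3@8, authorship .1.2...3
After op 2 (insert('n')): buffer="ovnlvnkaovn" (len 11), cursors c1@3 c2@6 c3@11, authorship .11.22...33
After op 3 (insert('p')): buffer="ovnplvnpkaovnp" (len 14), cursors c1@4 c2@8 c3@14, authorship .111.222...333

Answer: ovnplvnpkaovnp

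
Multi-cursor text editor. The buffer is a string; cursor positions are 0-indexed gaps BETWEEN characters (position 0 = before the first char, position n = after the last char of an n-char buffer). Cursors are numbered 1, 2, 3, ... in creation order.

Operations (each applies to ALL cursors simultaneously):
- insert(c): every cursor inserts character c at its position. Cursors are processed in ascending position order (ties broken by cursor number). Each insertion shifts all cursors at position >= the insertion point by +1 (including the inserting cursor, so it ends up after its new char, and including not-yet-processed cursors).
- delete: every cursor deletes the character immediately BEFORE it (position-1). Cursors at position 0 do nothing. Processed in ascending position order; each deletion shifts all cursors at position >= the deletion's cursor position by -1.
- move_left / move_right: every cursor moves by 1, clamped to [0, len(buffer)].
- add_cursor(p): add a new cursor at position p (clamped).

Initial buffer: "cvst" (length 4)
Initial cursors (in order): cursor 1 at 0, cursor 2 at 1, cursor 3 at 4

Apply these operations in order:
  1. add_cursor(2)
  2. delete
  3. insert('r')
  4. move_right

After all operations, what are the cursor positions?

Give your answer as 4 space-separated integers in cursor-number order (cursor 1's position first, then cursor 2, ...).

After op 1 (add_cursor(2)): buffer="cvst" (len 4), cursors c1@0 c2@1 c4@2 c3@4, authorship ....
After op 2 (delete): buffer="s" (len 1), cursors c1@0 c2@0 c4@0 c3@1, authorship .
After op 3 (insert('r')): buffer="rrrsr" (len 5), cursors c1@3 c2@3 c4@3 c3@5, authorship 124.3
After op 4 (move_right): buffer="rrrsr" (len 5), cursors c1@4 c2@4 c4@4 c3@5, authorship 124.3

Answer: 4 4 5 4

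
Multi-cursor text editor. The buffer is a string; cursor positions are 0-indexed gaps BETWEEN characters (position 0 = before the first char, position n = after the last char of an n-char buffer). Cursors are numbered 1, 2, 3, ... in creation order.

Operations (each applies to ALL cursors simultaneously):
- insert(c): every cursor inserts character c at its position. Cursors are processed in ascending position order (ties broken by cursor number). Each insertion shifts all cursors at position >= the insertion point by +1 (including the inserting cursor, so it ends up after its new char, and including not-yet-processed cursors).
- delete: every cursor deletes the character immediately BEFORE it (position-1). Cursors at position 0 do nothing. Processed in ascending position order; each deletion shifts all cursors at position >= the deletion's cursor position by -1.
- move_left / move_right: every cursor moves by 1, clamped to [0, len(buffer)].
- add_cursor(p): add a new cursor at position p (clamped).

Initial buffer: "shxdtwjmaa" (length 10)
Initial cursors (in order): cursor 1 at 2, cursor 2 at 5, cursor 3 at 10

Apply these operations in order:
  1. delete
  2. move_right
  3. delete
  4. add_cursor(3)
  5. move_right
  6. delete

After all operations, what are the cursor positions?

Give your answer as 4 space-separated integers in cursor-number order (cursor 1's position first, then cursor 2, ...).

After op 1 (delete): buffer="sxdwjma" (len 7), cursors c1@1 c2@3 c3@7, authorship .......
After op 2 (move_right): buffer="sxdwjma" (len 7), cursors c1@2 c2@4 c3@7, authorship .......
After op 3 (delete): buffer="sdjm" (len 4), cursors c1@1 c2@2 c3@4, authorship ....
After op 4 (add_cursor(3)): buffer="sdjm" (len 4), cursors c1@1 c2@2 c4@3 c3@4, authorship ....
After op 5 (move_right): buffer="sdjm" (len 4), cursors c1@2 c2@3 c3@4 c4@4, authorship ....
After op 6 (delete): buffer="" (len 0), cursors c1@0 c2@0 c3@0 c4@0, authorship 

Answer: 0 0 0 0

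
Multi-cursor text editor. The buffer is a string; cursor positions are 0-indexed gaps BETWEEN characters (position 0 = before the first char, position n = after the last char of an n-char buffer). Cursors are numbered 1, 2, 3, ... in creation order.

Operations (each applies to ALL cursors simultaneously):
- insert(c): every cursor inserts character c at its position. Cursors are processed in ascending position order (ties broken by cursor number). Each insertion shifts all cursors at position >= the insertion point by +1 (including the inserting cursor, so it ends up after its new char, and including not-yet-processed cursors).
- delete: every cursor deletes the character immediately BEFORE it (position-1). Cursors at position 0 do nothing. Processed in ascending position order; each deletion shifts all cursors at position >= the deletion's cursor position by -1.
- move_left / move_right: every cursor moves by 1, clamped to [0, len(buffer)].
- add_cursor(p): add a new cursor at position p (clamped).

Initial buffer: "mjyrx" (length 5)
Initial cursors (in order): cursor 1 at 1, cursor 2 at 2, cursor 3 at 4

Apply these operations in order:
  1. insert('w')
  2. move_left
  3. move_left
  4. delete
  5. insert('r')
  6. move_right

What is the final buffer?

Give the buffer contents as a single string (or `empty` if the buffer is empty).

After op 1 (insert('w')): buffer="mwjwyrwx" (len 8), cursors c1@2 c2@4 c3@7, authorship .1.2..3.
After op 2 (move_left): buffer="mwjwyrwx" (len 8), cursors c1@1 c2@3 c3@6, authorship .1.2..3.
After op 3 (move_left): buffer="mwjwyrwx" (len 8), cursors c1@0 c2@2 c3@5, authorship .1.2..3.
After op 4 (delete): buffer="mjwrwx" (len 6), cursors c1@0 c2@1 c3@3, authorship ..2.3.
After op 5 (insert('r')): buffer="rmrjwrrwx" (len 9), cursors c1@1 c2@3 c3@6, authorship 1.2.23.3.
After op 6 (move_right): buffer="rmrjwrrwx" (len 9), cursors c1@2 c2@4 c3@7, authorship 1.2.23.3.

Answer: rmrjwrrwx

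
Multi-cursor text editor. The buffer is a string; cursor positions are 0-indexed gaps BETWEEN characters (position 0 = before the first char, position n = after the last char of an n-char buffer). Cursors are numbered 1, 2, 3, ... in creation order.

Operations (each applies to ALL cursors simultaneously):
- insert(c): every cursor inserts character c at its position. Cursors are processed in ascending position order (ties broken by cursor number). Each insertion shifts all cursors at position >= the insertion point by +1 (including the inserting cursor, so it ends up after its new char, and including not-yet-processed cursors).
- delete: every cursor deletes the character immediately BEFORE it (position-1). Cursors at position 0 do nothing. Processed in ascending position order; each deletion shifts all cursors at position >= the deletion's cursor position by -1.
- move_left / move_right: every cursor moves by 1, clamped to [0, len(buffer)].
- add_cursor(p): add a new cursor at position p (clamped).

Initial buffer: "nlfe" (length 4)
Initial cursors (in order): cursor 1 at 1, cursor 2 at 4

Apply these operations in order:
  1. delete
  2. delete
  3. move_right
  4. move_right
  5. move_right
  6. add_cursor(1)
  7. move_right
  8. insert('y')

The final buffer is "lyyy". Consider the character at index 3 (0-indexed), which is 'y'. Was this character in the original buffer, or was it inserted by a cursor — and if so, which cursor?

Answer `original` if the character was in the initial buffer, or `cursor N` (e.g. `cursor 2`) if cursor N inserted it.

Answer: cursor 3

Derivation:
After op 1 (delete): buffer="lf" (len 2), cursors c1@0 c2@2, authorship ..
After op 2 (delete): buffer="l" (len 1), cursors c1@0 c2@1, authorship .
After op 3 (move_right): buffer="l" (len 1), cursors c1@1 c2@1, authorship .
After op 4 (move_right): buffer="l" (len 1), cursors c1@1 c2@1, authorship .
After op 5 (move_right): buffer="l" (len 1), cursors c1@1 c2@1, authorship .
After op 6 (add_cursor(1)): buffer="l" (len 1), cursors c1@1 c2@1 c3@1, authorship .
After op 7 (move_right): buffer="l" (len 1), cursors c1@1 c2@1 c3@1, authorship .
After op 8 (insert('y')): buffer="lyyy" (len 4), cursors c1@4 c2@4 c3@4, authorship .123
Authorship (.=original, N=cursor N): . 1 2 3
Index 3: author = 3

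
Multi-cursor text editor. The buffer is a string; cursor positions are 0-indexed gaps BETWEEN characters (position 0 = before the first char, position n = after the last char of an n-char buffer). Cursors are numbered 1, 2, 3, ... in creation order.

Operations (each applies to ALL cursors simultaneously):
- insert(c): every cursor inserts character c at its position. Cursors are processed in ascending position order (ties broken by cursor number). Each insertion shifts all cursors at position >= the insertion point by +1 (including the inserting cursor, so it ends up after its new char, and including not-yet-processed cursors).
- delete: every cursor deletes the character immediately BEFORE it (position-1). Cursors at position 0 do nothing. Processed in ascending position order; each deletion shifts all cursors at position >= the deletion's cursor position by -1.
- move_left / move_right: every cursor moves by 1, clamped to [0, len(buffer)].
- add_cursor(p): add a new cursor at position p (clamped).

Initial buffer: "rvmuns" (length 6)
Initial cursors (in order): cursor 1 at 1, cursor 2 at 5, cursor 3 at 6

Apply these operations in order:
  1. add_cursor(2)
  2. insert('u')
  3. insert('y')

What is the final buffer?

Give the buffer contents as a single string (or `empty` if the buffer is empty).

Answer: ruyvuymunuysuy

Derivation:
After op 1 (add_cursor(2)): buffer="rvmuns" (len 6), cursors c1@1 c4@2 c2@5 c3@6, authorship ......
After op 2 (insert('u')): buffer="ruvumunusu" (len 10), cursors c1@2 c4@4 c2@8 c3@10, authorship .1.4...2.3
After op 3 (insert('y')): buffer="ruyvuymunuysuy" (len 14), cursors c1@3 c4@6 c2@11 c3@14, authorship .11.44...22.33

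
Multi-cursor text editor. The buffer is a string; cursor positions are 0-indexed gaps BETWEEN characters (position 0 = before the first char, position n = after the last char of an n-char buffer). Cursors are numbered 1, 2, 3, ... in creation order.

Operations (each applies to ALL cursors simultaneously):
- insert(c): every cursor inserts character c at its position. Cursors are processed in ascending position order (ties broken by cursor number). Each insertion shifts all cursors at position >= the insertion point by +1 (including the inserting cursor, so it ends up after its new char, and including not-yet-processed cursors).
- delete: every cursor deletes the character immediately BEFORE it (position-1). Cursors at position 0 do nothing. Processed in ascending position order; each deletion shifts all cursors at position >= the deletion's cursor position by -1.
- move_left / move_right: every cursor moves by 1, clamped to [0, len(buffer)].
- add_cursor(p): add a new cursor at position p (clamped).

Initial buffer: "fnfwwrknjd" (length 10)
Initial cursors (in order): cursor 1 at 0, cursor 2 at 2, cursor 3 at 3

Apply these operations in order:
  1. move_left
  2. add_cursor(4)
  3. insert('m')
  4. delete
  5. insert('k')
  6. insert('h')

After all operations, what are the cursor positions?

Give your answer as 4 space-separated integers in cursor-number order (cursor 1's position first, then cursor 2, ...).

After op 1 (move_left): buffer="fnfwwrknjd" (len 10), cursors c1@0 c2@1 c3@2, authorship ..........
After op 2 (add_cursor(4)): buffer="fnfwwrknjd" (len 10), cursors c1@0 c2@1 c3@2 c4@4, authorship ..........
After op 3 (insert('m')): buffer="mfmnmfwmwrknjd" (len 14), cursors c1@1 c2@3 c3@5 c4@8, authorship 1.2.3..4......
After op 4 (delete): buffer="fnfwwrknjd" (len 10), cursors c1@0 c2@1 c3@2 c4@4, authorship ..........
After op 5 (insert('k')): buffer="kfknkfwkwrknjd" (len 14), cursors c1@1 c2@3 c3@5 c4@8, authorship 1.2.3..4......
After op 6 (insert('h')): buffer="khfkhnkhfwkhwrknjd" (len 18), cursors c1@2 c2@5 c3@8 c4@12, authorship 11.22.33..44......

Answer: 2 5 8 12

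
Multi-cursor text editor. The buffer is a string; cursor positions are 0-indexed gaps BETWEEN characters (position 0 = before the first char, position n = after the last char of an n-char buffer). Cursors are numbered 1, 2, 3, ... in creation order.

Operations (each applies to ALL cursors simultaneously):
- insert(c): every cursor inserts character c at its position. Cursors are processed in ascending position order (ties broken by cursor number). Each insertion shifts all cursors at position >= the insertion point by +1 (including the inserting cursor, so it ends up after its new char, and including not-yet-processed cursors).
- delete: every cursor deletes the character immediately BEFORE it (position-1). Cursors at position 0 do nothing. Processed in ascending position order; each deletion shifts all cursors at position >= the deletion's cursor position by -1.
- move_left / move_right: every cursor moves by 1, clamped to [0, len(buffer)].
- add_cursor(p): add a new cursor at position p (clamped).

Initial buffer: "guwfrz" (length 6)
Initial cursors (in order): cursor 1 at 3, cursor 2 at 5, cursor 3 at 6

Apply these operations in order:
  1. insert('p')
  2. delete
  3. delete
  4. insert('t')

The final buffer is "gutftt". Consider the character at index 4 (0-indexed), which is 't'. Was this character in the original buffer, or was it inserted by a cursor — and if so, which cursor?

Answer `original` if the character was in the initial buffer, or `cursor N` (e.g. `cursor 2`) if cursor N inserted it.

Answer: cursor 2

Derivation:
After op 1 (insert('p')): buffer="guwpfrpzp" (len 9), cursors c1@4 c2@7 c3@9, authorship ...1..2.3
After op 2 (delete): buffer="guwfrz" (len 6), cursors c1@3 c2@5 c3@6, authorship ......
After op 3 (delete): buffer="guf" (len 3), cursors c1@2 c2@3 c3@3, authorship ...
After op 4 (insert('t')): buffer="gutftt" (len 6), cursors c1@3 c2@6 c3@6, authorship ..1.23
Authorship (.=original, N=cursor N): . . 1 . 2 3
Index 4: author = 2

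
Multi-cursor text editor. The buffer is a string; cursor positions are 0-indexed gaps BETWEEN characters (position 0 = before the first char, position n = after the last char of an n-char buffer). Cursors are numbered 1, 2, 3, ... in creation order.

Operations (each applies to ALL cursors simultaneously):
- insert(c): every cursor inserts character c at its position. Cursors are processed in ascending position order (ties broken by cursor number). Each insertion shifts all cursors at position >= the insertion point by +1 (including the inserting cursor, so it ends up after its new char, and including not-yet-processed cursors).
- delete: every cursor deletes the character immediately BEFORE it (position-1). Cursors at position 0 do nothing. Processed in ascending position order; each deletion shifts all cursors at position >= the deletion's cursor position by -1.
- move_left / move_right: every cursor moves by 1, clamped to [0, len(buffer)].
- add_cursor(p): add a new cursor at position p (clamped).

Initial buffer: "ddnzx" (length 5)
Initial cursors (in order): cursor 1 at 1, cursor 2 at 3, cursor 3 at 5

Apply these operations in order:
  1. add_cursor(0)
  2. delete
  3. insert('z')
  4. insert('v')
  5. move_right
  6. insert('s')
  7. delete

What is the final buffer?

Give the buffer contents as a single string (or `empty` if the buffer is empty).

Answer: zzvvdzvzzv

Derivation:
After op 1 (add_cursor(0)): buffer="ddnzx" (len 5), cursors c4@0 c1@1 c2@3 c3@5, authorship .....
After op 2 (delete): buffer="dz" (len 2), cursors c1@0 c4@0 c2@1 c3@2, authorship ..
After op 3 (insert('z')): buffer="zzdzzz" (len 6), cursors c1@2 c4@2 c2@4 c3@6, authorship 14.2.3
After op 4 (insert('v')): buffer="zzvvdzvzzv" (len 10), cursors c1@4 c4@4 c2@7 c3@10, authorship 1414.22.33
After op 5 (move_right): buffer="zzvvdzvzzv" (len 10), cursors c1@5 c4@5 c2@8 c3@10, authorship 1414.22.33
After op 6 (insert('s')): buffer="zzvvdsszvzszvs" (len 14), cursors c1@7 c4@7 c2@11 c3@14, authorship 1414.1422.2333
After op 7 (delete): buffer="zzvvdzvzzv" (len 10), cursors c1@5 c4@5 c2@8 c3@10, authorship 1414.22.33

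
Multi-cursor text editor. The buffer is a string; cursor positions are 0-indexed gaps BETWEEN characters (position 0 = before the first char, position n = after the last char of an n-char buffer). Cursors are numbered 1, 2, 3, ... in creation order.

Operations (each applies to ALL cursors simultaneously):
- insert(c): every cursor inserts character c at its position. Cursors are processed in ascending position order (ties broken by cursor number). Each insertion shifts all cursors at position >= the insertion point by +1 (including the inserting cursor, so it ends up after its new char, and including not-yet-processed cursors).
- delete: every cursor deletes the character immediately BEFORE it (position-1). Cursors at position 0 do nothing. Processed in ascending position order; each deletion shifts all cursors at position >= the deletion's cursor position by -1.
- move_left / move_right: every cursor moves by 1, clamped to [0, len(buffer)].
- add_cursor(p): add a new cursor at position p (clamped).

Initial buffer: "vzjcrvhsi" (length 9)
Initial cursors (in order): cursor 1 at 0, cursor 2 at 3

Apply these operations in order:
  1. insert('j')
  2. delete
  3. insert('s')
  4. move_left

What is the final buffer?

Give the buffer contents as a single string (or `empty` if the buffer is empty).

After op 1 (insert('j')): buffer="jvzjjcrvhsi" (len 11), cursors c1@1 c2@5, authorship 1...2......
After op 2 (delete): buffer="vzjcrvhsi" (len 9), cursors c1@0 c2@3, authorship .........
After op 3 (insert('s')): buffer="svzjscrvhsi" (len 11), cursors c1@1 c2@5, authorship 1...2......
After op 4 (move_left): buffer="svzjscrvhsi" (len 11), cursors c1@0 c2@4, authorship 1...2......

Answer: svzjscrvhsi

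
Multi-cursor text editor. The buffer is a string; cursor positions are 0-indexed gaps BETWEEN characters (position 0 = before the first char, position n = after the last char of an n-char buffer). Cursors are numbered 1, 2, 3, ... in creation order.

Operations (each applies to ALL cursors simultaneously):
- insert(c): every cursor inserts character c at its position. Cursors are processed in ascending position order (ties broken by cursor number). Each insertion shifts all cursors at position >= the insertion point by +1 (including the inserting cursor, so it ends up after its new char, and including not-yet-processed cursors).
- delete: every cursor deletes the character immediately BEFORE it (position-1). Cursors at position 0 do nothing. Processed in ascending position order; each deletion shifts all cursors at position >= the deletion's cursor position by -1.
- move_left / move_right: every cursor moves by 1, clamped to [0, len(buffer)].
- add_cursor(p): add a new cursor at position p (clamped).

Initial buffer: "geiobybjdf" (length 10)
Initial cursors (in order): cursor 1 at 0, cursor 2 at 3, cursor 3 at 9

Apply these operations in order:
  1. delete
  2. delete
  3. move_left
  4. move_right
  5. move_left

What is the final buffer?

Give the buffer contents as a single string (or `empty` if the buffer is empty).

After op 1 (delete): buffer="geobybjf" (len 8), cursors c1@0 c2@2 c3@7, authorship ........
After op 2 (delete): buffer="gobybf" (len 6), cursors c1@0 c2@1 c3@5, authorship ......
After op 3 (move_left): buffer="gobybf" (len 6), cursors c1@0 c2@0 c3@4, authorship ......
After op 4 (move_right): buffer="gobybf" (len 6), cursors c1@1 c2@1 c3@5, authorship ......
After op 5 (move_left): buffer="gobybf" (len 6), cursors c1@0 c2@0 c3@4, authorship ......

Answer: gobybf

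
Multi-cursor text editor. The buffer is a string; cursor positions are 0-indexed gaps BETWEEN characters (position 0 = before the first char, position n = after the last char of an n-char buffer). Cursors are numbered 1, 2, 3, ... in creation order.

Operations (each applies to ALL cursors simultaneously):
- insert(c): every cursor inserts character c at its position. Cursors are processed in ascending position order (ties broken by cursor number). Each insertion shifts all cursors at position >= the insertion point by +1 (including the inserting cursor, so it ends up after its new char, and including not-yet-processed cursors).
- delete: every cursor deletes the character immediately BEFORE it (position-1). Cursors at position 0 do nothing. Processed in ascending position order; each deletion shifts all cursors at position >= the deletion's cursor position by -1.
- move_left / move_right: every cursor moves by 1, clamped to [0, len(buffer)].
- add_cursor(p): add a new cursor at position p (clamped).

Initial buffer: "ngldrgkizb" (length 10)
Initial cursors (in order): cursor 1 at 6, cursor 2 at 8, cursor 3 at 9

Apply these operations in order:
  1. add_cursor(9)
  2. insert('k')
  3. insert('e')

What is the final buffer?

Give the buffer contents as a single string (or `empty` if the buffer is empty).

Answer: ngldrgkekikezkkeeb

Derivation:
After op 1 (add_cursor(9)): buffer="ngldrgkizb" (len 10), cursors c1@6 c2@8 c3@9 c4@9, authorship ..........
After op 2 (insert('k')): buffer="ngldrgkkikzkkb" (len 14), cursors c1@7 c2@10 c3@13 c4@13, authorship ......1..2.34.
After op 3 (insert('e')): buffer="ngldrgkekikezkkeeb" (len 18), cursors c1@8 c2@12 c3@17 c4@17, authorship ......11..22.3434.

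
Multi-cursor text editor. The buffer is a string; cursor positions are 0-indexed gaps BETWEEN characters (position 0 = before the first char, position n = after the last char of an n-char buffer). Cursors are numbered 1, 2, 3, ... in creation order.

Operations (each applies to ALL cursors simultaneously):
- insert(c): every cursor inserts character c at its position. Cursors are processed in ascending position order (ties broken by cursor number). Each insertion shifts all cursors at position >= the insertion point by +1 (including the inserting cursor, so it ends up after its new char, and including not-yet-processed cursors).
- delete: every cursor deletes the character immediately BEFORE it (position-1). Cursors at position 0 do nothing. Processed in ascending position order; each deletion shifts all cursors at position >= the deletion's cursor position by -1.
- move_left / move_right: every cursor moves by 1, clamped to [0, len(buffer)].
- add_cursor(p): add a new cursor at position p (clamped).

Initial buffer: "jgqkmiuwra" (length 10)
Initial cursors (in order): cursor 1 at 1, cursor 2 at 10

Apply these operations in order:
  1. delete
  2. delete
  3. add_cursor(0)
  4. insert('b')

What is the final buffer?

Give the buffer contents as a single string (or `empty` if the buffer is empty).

Answer: bbgqkmiuwb

Derivation:
After op 1 (delete): buffer="gqkmiuwr" (len 8), cursors c1@0 c2@8, authorship ........
After op 2 (delete): buffer="gqkmiuw" (len 7), cursors c1@0 c2@7, authorship .......
After op 3 (add_cursor(0)): buffer="gqkmiuw" (len 7), cursors c1@0 c3@0 c2@7, authorship .......
After op 4 (insert('b')): buffer="bbgqkmiuwb" (len 10), cursors c1@2 c3@2 c2@10, authorship 13.......2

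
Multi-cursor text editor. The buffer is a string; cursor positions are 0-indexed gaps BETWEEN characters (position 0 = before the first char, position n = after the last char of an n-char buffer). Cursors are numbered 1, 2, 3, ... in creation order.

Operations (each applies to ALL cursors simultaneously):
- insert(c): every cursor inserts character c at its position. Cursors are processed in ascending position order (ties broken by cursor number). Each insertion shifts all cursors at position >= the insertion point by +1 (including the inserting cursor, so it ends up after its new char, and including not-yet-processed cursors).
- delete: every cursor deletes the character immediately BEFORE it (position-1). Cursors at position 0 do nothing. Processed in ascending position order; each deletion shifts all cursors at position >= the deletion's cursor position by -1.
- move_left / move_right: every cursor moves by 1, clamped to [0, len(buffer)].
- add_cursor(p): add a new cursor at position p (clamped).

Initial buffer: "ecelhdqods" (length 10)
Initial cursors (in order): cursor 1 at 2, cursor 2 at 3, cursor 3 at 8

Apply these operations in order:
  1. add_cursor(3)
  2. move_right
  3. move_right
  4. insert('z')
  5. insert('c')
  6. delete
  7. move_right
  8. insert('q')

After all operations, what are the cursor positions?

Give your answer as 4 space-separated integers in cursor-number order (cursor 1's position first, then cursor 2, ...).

Answer: 7 12 18 12

Derivation:
After op 1 (add_cursor(3)): buffer="ecelhdqods" (len 10), cursors c1@2 c2@3 c4@3 c3@8, authorship ..........
After op 2 (move_right): buffer="ecelhdqods" (len 10), cursors c1@3 c2@4 c4@4 c3@9, authorship ..........
After op 3 (move_right): buffer="ecelhdqods" (len 10), cursors c1@4 c2@5 c4@5 c3@10, authorship ..........
After op 4 (insert('z')): buffer="ecelzhzzdqodsz" (len 14), cursors c1@5 c2@8 c4@8 c3@14, authorship ....1.24.....3
After op 5 (insert('c')): buffer="ecelzchzzccdqodszc" (len 18), cursors c1@6 c2@11 c4@11 c3@18, authorship ....11.2424.....33
After op 6 (delete): buffer="ecelzhzzdqodsz" (len 14), cursors c1@5 c2@8 c4@8 c3@14, authorship ....1.24.....3
After op 7 (move_right): buffer="ecelzhzzdqodsz" (len 14), cursors c1@6 c2@9 c4@9 c3@14, authorship ....1.24.....3
After op 8 (insert('q')): buffer="ecelzhqzzdqqqodszq" (len 18), cursors c1@7 c2@12 c4@12 c3@18, authorship ....1.124.24....33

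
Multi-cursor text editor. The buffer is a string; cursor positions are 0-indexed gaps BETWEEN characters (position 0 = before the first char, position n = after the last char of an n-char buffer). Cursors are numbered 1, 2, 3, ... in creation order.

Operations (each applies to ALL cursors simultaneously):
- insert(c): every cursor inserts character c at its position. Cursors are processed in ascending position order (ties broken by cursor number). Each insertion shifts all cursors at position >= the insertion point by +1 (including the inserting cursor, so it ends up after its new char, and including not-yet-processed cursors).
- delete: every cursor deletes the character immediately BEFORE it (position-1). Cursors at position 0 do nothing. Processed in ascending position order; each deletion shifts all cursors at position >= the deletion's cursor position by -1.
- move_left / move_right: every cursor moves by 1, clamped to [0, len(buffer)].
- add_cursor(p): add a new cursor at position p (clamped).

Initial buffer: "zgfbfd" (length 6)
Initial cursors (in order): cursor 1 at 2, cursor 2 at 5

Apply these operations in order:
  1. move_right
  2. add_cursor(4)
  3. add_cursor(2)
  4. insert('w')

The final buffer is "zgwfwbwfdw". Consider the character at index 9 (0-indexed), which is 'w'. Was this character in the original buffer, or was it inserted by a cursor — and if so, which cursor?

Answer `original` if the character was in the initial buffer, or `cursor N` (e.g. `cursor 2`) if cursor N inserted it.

After op 1 (move_right): buffer="zgfbfd" (len 6), cursors c1@3 c2@6, authorship ......
After op 2 (add_cursor(4)): buffer="zgfbfd" (len 6), cursors c1@3 c3@4 c2@6, authorship ......
After op 3 (add_cursor(2)): buffer="zgfbfd" (len 6), cursors c4@2 c1@3 c3@4 c2@6, authorship ......
After op 4 (insert('w')): buffer="zgwfwbwfdw" (len 10), cursors c4@3 c1@5 c3@7 c2@10, authorship ..4.1.3..2
Authorship (.=original, N=cursor N): . . 4 . 1 . 3 . . 2
Index 9: author = 2

Answer: cursor 2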